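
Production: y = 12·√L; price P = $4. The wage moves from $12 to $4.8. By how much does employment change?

ΔL = 21

From P·MP_L = w with MP_L = 6·L^(-1/2), the labor demand is L(w) = (24/w)^(2).
At w = 12: L = 4. At w = 4.8: L = 25.
ΔL = 25 − 4 = 21.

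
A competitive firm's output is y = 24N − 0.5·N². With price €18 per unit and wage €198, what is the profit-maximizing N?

N* = 13

The marginal product of N is MP_N = 24 − N.
A price-taking firm hires until the value of the marginal product equals the wage: P·MP_N = w, so 18·(24 − N) = 198.
Then 24 − N = 11, giving N = 13.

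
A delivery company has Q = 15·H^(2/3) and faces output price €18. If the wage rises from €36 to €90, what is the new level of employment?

H* = 8

From P·MP_H = w with MP_H = 10·H^(-1/3), the labor demand is H(w) = (180/w)^(3).
At w = 36: H = 125. At w = 90: H = 8.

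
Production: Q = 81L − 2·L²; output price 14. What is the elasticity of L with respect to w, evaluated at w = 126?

From P·MP_L = w with MP_L = 81 − 4L, labor demand is L(w) = (81 − w/14)/4.
dL/dw = −1/(56) = -1/56.
At w = 126, L = 18, so ε = (dL/dw)·(w/L) = (-1/56)·(126/18) = -0.125.

ε = -0.125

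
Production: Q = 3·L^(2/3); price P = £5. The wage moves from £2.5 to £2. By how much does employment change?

From P·MP_L = w with MP_L = 2·L^(-1/3), the labor demand is L(w) = (10/w)^(3).
At w = 2.5: L = 64. At w = 2: L = 125.
ΔL = 125 − 64 = 61.

ΔL = 61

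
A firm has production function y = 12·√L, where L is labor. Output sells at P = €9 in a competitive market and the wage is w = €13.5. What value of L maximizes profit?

MP_L = (1/2)·12·L^(-1/2) = 6·L^(-1/2).
Profit maximization for a price taker requires P·MP_L = w: 9·6·L^(-1/2) = 13.5.
So L^(-1/2) = 0.25, which gives L = 16.

L* = 16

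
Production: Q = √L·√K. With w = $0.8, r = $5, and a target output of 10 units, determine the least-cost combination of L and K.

L* = 25, K* = 4

Cost minimization requires the marginal rate of technical substitution to equal the input-price ratio: MP_L/MP_K = w/r.
Here MP_L/MP_K = (1/2)·(K/L)/(1/2) = (K/L). Setting this equal to 0.8/5 = 0.16 gives K = 0.16L.
Substituting into Q = 10: L^(1/2)·(0.16L)^(1/2) = 10.
Solving, L = 25 and K = 4.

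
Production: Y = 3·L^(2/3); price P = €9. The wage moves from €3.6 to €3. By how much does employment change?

From P·MP_L = w with MP_L = 2·L^(-1/3), the labor demand is L(w) = (18/w)^(3).
At w = 3.6: L = 125. At w = 3: L = 216.
ΔL = 216 − 125 = 91.

ΔL = 91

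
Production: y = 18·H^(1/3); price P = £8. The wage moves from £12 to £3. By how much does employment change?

From P·MP_H = w with MP_H = 6·H^(-2/3), the labor demand is H(w) = (48/w)^(3/2).
At w = 12: H = 8. At w = 3: H = 64.
ΔH = 64 − 8 = 56.

ΔH = 56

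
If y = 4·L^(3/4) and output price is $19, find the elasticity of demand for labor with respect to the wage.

MP_L = (3/4)·4·L^(-1/4), so P·MP_L = w gives 57·L^(-1/4) = w.
Solving, L(w) = (57/w)^(4). This is a constant-elasticity form: L ∝ w^(−4), so ε = −4.

ε = -4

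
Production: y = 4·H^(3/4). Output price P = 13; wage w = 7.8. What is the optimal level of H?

H* = 625

MP_H = (3/4)·4·H^(-1/4) = 3·H^(-1/4).
Profit maximization for a price taker requires P·MP_H = w: 13·3·H^(-1/4) = 7.8.
So H^(-1/4) = 0.2, which gives H = 625.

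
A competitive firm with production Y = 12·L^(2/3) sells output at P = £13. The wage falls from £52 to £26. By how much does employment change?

From P·MP_L = w with MP_L = 8·L^(-1/3), the labor demand is L(w) = (104/w)^(3).
At w = 52: L = 8. At w = 26: L = 64.
ΔL = 64 − 8 = 56.

ΔL = 56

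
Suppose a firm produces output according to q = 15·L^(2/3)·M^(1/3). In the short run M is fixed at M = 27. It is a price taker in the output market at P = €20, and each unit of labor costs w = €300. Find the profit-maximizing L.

With M = 27, MP_L = (2/3)·15·L^(-1/3)·27^(1/3) = 30·L^(-1/3).
Profit maximization for a price taker requires P·MP_L = w: 20·30·L^(-1/3) = 300.
So L^(-1/3) = 0.5, which gives L = 8.

L* = 8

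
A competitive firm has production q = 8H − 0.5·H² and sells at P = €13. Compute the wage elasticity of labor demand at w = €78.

From P·MP_H = w with MP_H = 8 − H, labor demand is H(w) = 8 − w/13.
dH/dw = −1/(13) = -1/13.
At w = 78, H = 2, so ε = (dH/dw)·(w/H) = (-1/13)·(78/2) = -3.

ε = -3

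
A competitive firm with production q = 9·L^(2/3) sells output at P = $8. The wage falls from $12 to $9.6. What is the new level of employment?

L* = 125

From P·MP_L = w with MP_L = 6·L^(-1/3), the labor demand is L(w) = (48/w)^(3).
At w = 12: L = 64. At w = 9.6: L = 125.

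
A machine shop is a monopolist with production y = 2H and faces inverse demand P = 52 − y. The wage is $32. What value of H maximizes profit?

Marginal revenue from the inverse demand is MR = 52 − 2y.
The marginal product is MP_H = 2.
A monopolist hires until marginal revenue product equals the wage: MR·MP_H = w.
(52 − 4H)·2 = 32, so H = 9.

H* = 9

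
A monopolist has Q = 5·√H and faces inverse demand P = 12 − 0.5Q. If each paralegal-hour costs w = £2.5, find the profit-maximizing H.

H* = 4

Marginal revenue from the inverse demand is MR = 12 − Q.
The marginal product is MP_H = 2.5·H^(-1/2).
A monopolist hires until marginal revenue product equals the wage: MR·MP_H = w.
At H, Q = 5·√H. Substituting and solving: (12 − 5·√H)·2.5·H^(-1/2) = 2.5 gives H = 4.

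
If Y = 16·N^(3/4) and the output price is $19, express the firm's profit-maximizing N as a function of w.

N(w) = (228/w)^(4)

MP_N = (3/4)·16·N^(-1/4) = 12·N^(-1/4).
Setting P·MP_N = w: 228·N^(-1/4) = w.
Solving for N: N^(-1/4) = w/228, so N = (228/w)^(4).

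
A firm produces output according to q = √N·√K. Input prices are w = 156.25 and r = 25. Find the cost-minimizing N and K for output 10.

Cost minimization requires the marginal rate of technical substitution to equal the input-price ratio: MP_N/MP_K = w/r.
Here MP_N/MP_K = (1/2)·(K/N)/(1/2) = (K/N). Setting this equal to 156.25/25 = 6.25 gives K = 6.25N.
Substituting into q = 10: N^(1/2)·(6.25N)^(1/2) = 10.
Solving, N = 4 and K = 25.

N* = 4, K* = 25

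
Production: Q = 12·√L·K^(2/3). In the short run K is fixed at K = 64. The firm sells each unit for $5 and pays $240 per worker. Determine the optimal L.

With K = 64, MP_L = (1/2)·12·L^(-1/2)·64^(2/3) = 96·L^(-1/2).
Profit maximization for a price taker requires P·MP_L = w: 5·96·L^(-1/2) = 240.
So L^(-1/2) = 0.5, which gives L = 4.

L* = 4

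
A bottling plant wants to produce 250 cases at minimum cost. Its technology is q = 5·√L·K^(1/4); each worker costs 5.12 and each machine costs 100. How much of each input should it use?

L* = 625, K* = 16

Cost minimization requires the marginal rate of technical substitution to equal the input-price ratio: MP_L/MP_K = w/r.
Here MP_L/MP_K = (1/2)·(K/L)/(1/4) = 2·(K/L). Setting this equal to 5.12/100 = 0.0512 gives K = 0.0256L.
Substituting into q = 250: 5·L^(1/2)·(0.0256L)^(1/4) = 250.
Solving, L = 625 and K = 16.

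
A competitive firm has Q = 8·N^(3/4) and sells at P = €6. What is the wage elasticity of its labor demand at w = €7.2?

ε = -4

MP_N = (3/4)·8·N^(-1/4), so P·MP_N = w gives 36·N^(-1/4) = w.
Solving, N(w) = (36/w)^(4). This is a constant-elasticity form: N ∝ w^(−4), so ε = −4.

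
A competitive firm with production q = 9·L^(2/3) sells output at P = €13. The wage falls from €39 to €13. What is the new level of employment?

L* = 216

From P·MP_L = w with MP_L = 6·L^(-1/3), the labor demand is L(w) = (78/w)^(3).
At w = 39: L = 8. At w = 13: L = 216.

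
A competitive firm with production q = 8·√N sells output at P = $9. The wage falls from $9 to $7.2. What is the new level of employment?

From P·MP_N = w with MP_N = 4·N^(-1/2), the labor demand is N(w) = (36/w)^(2).
At w = 9: N = 16. At w = 7.2: N = 25.

N* = 25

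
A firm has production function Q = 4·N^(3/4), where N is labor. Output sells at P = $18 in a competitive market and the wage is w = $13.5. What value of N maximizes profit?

N* = 256

MP_N = (3/4)·4·N^(-1/4) = 3·N^(-1/4).
Profit maximization for a price taker requires P·MP_N = w: 18·3·N^(-1/4) = 13.5.
So N^(-1/4) = 0.25, which gives N = 256.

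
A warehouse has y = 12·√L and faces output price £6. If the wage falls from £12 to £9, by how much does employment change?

ΔL = 7

From P·MP_L = w with MP_L = 6·L^(-1/2), the labor demand is L(w) = (36/w)^(2).
At w = 12: L = 9. At w = 9: L = 16.
ΔL = 16 − 9 = 7.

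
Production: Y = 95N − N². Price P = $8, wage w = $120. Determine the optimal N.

N* = 40

The marginal product of N is MP_N = 95 − 2N.
A price-taking firm hires until the value of the marginal product equals the wage: P·MP_N = w, so 8·(95 − 2N) = 120.
Then 95 − 2N = 15, giving N = 40.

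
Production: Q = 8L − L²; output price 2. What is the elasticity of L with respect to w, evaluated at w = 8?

ε = -1

From P·MP_L = w with MP_L = 8 − 2L, labor demand is L(w) = (8 − w/2)/2.
dL/dw = −1/(4) = -0.25.
At w = 8, L = 2, so ε = (dL/dw)·(w/L) = (-0.25)·(8/2) = -1.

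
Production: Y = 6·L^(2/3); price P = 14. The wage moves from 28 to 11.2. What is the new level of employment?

L* = 125

From P·MP_L = w with MP_L = 4·L^(-1/3), the labor demand is L(w) = (56/w)^(3).
At w = 28: L = 8. At w = 11.2: L = 125.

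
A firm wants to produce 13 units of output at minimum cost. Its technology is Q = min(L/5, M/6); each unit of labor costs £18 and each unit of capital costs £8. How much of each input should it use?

With a fixed-proportions technology, the cost-minimizing bundle uses no slack in either input: L/5 = M/6 = Q.
So L = 5·13 = 65 and M = 6·13 = 78.

L* = 65, M* = 78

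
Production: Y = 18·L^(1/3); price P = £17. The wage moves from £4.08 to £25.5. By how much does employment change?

From P·MP_L = w with MP_L = 6·L^(-2/3), the labor demand is L(w) = (102/w)^(3/2).
At w = 4.08: L = 125. At w = 25.5: L = 8.
ΔL = 8 − 125 = -117.

ΔL = -117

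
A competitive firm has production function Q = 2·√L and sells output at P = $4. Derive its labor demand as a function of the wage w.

MP_L = (1/2)·2·L^(-1/2) = L^(-1/2).
Setting P·MP_L = w: 4·L^(-1/2) = w.
Solving for L: L^(-1/2) = w/4, so L = (4/w)^(2).

L(w) = 16/w²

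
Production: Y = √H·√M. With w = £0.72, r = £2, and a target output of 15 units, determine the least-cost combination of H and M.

Cost minimization requires the marginal rate of technical substitution to equal the input-price ratio: MP_H/MP_M = w/r.
Here MP_H/MP_M = (1/2)·(M/H)/(1/2) = (M/H). Setting this equal to 0.72/2 = 0.36 gives M = 0.36H.
Substituting into Y = 15: H^(1/2)·(0.36H)^(1/2) = 15.
Solving, H = 25 and M = 9.

H* = 25, M* = 9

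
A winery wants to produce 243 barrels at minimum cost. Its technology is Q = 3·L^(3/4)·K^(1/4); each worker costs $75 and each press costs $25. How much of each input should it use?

Cost minimization requires the marginal rate of technical substitution to equal the input-price ratio: MP_L/MP_K = w/r.
Here MP_L/MP_K = (3/4)·(K/L)/(1/4) = 3·(K/L). Setting this equal to 75/25 = 3 gives K = L.
Substituting into Q = 243: 3·L^(3/4)·(L)^(1/4) = 243.
Solving, L = 81 and K = 81.

L* = 81, K* = 81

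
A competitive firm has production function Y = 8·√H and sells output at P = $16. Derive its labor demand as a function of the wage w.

MP_H = (1/2)·8·H^(-1/2) = 4·H^(-1/2).
Setting P·MP_H = w: 64·H^(-1/2) = w.
Solving for H: H^(-1/2) = w/64, so H = (64/w)^(2).

H(w) = 4096/w²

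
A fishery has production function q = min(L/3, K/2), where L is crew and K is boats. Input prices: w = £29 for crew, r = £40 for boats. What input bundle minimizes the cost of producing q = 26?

With a fixed-proportions technology, the cost-minimizing bundle uses no slack in either input: L/3 = K/2 = q.
So L = 3·26 = 78 and K = 2·26 = 52.

L* = 78, K* = 52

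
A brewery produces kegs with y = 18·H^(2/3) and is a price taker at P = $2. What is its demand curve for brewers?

H(w) = 13824/w³

MP_H = (2/3)·18·H^(-1/3) = 12·H^(-1/3).
Setting P·MP_H = w: 24·H^(-1/3) = w.
Solving for H: H^(-1/3) = w/24, so H = (24/w)^(3).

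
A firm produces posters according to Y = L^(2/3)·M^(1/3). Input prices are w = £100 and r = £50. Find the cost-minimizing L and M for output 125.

Cost minimization requires the marginal rate of technical substitution to equal the input-price ratio: MP_L/MP_M = w/r.
Here MP_L/MP_M = (2/3)·(M/L)/(1/3) = 2·(M/L). Setting this equal to 100/50 = 2 gives M = L.
Substituting into Y = 125: L^(2/3)·(L)^(1/3) = 125.
Solving, L = 125 and M = 125.

L* = 125, M* = 125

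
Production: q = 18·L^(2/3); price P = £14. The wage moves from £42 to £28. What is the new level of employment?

L* = 216

From P·MP_L = w with MP_L = 12·L^(-1/3), the labor demand is L(w) = (168/w)^(3).
At w = 42: L = 64. At w = 28: L = 216.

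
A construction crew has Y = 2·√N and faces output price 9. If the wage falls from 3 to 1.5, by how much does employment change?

ΔN = 27

From P·MP_N = w with MP_N = N^(-1/2), the labor demand is N(w) = (9/w)^(2).
At w = 3: N = 9. At w = 1.5: N = 36.
ΔN = 36 − 9 = 27.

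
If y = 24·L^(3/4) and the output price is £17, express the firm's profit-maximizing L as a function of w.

L(w) = (306/w)^(4)

MP_L = (3/4)·24·L^(-1/4) = 18·L^(-1/4).
Setting P·MP_L = w: 306·L^(-1/4) = w.
Solving for L: L^(-1/4) = w/306, so L = (306/w)^(4).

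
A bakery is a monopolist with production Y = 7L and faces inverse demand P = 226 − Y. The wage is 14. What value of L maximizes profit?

Marginal revenue from the inverse demand is MR = 226 − 2Y.
The marginal product is MP_L = 7.
A monopolist hires until marginal revenue product equals the wage: MR·MP_L = w.
(226 − 14L)·7 = 14, so L = 16.

L* = 16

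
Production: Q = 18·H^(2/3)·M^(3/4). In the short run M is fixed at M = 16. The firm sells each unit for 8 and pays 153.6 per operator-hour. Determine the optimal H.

With M = 16, MP_H = (2/3)·18·H^(-1/3)·16^(3/4) = 96·H^(-1/3).
Profit maximization for a price taker requires P·MP_H = w: 8·96·H^(-1/3) = 153.6.
So H^(-1/3) = 0.2, which gives H = 125.

H* = 125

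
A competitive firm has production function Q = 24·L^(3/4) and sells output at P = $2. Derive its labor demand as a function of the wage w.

MP_L = (3/4)·24·L^(-1/4) = 18·L^(-1/4).
Setting P·MP_L = w: 36·L^(-1/4) = w.
Solving for L: L^(-1/4) = w/36, so L = (36/w)^(4).

L(w) = 1679616/w^(4)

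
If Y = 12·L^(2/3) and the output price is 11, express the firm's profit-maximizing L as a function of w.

L(w) = 681472/w³

MP_L = (2/3)·12·L^(-1/3) = 8·L^(-1/3).
Setting P·MP_L = w: 88·L^(-1/3) = w.
Solving for L: L^(-1/3) = w/88, so L = (88/w)^(3).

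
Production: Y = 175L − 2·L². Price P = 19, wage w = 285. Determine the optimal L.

The marginal product of L is MP_L = 175 − 4L.
A price-taking firm hires until the value of the marginal product equals the wage: P·MP_L = w, so 19·(175 − 4L) = 285.
Then 175 − 4L = 15, giving L = 40.

L* = 40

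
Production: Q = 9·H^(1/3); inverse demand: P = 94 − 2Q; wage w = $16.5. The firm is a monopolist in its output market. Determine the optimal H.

Marginal revenue from the inverse demand is MR = 94 − 4Q.
The marginal product is MP_H = 3·H^(-2/3).
A monopolist hires until marginal revenue product equals the wage: MR·MP_H = w.
At H, Q = 9·H^(1/3). Substituting and solving: (94 − 36·H^(1/3))·3·H^(-2/3) = 16.5 gives H = 8.

H* = 8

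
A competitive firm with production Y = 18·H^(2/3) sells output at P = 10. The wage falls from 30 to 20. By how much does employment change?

From P·MP_H = w with MP_H = 12·H^(-1/3), the labor demand is H(w) = (120/w)^(3).
At w = 30: H = 64. At w = 20: H = 216.
ΔH = 216 − 64 = 152.

ΔH = 152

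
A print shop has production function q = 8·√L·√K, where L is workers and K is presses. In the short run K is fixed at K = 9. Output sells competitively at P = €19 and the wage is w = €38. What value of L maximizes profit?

With K = 9, MP_L = (1/2)·8·L^(-1/2)·9^(1/2) = 12·L^(-1/2).
Profit maximization for a price taker requires P·MP_L = w: 19·12·L^(-1/2) = 38.
So L^(-1/2) = 1/6, which gives L = 36.

L* = 36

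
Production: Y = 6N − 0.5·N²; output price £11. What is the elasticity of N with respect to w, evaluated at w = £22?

ε = -0.5

From P·MP_N = w with MP_N = 6 − N, labor demand is N(w) = 6 − w/11.
dN/dw = −1/(11) = -1/11.
At w = 22, N = 4, so ε = (dN/dw)·(w/N) = (-1/11)·(22/4) = -0.5.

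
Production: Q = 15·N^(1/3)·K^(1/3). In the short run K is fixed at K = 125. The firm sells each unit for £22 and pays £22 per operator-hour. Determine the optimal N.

N* = 125

With K = 125, MP_N = (1/3)·15·N^(-2/3)·125^(1/3) = 25·N^(-2/3).
Profit maximization for a price taker requires P·MP_N = w: 22·25·N^(-2/3) = 22.
So N^(-2/3) = 0.04, which gives N = 125.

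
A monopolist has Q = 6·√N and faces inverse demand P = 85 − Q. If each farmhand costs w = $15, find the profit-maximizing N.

N* = 25

Marginal revenue from the inverse demand is MR = 85 − 2Q.
The marginal product is MP_N = 3·N^(-1/2).
A monopolist hires until marginal revenue product equals the wage: MR·MP_N = w.
At N, Q = 6·√N. Substituting and solving: (85 − 12·√N)·3·N^(-1/2) = 15 gives N = 25.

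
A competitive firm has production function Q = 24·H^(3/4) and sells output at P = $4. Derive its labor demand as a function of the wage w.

MP_H = (3/4)·24·H^(-1/4) = 18·H^(-1/4).
Setting P·MP_H = w: 72·H^(-1/4) = w.
Solving for H: H^(-1/4) = w/72, so H = (72/w)^(4).

H(w) = (72/w)^(4)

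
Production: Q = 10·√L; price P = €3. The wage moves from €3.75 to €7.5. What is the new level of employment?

From P·MP_L = w with MP_L = 5·L^(-1/2), the labor demand is L(w) = (15/w)^(2).
At w = 3.75: L = 16. At w = 7.5: L = 4.

L* = 4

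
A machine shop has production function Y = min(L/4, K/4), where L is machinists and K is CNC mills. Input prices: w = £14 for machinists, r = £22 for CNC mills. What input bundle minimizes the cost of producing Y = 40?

L* = 160, K* = 160

With a fixed-proportions technology, the cost-minimizing bundle uses no slack in either input: L/4 = K/4 = Y.
So L = 4·40 = 160 and K = 4·40 = 160.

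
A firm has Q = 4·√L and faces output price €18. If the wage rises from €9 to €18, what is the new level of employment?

From P·MP_L = w with MP_L = 2·L^(-1/2), the labor demand is L(w) = (36/w)^(2).
At w = 9: L = 16. At w = 18: L = 4.

L* = 4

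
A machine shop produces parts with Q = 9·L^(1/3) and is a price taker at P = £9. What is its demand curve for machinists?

MP_L = (1/3)·9·L^(-2/3) = 3·L^(-2/3).
Setting P·MP_L = w: 27·L^(-2/3) = w.
Solving for L: L^(-2/3) = w/27, so L = (27/w)^(3/2).

L(w) = (27/w)^(3/2)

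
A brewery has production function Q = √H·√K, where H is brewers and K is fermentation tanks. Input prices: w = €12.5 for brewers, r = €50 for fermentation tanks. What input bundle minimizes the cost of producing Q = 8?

H* = 16, K* = 4

Cost minimization requires the marginal rate of technical substitution to equal the input-price ratio: MP_H/MP_K = w/r.
Here MP_H/MP_K = (1/2)·(K/H)/(1/2) = (K/H). Setting this equal to 12.5/50 = 0.25 gives K = 0.25H.
Substituting into Q = 8: H^(1/2)·(0.25H)^(1/2) = 8.
Solving, H = 16 and K = 4.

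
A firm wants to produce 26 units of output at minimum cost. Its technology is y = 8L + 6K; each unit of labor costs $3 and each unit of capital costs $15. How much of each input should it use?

The inputs are perfect substitutes, so the firm uses whichever has the lower cost per unit of output.
Cost per unit of output via L is w/8 = 0.375; via K it is r/6 = 2.5. L is cheaper.
Producing y = 26 with L alone: L = 3.25, K = 0.

L* = 3.25, K* = 0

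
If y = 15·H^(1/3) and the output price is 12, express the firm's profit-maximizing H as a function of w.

MP_H = (1/3)·15·H^(-2/3) = 5·H^(-2/3).
Setting P·MP_H = w: 60·H^(-2/3) = w.
Solving for H: H^(-2/3) = w/60, so H = (60/w)^(3/2).

H(w) = (60/w)^(3/2)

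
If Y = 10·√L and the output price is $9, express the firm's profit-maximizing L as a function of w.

MP_L = (1/2)·10·L^(-1/2) = 5·L^(-1/2).
Setting P·MP_L = w: 45·L^(-1/2) = w.
Solving for L: L^(-1/2) = w/45, so L = (45/w)^(2).

L(w) = 2025/w²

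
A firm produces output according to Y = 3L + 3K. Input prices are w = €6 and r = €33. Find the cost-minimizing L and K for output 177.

L* = 59, K* = 0

The inputs are perfect substitutes, so the firm uses whichever has the lower cost per unit of output.
Cost per unit of output via L is w/3 = 2; via K it is r/3 = 11. L is cheaper.
Producing Y = 177 with L alone: L = 59, K = 0.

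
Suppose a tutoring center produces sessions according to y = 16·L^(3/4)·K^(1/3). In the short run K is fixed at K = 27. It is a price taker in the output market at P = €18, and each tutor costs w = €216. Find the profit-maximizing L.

With K = 27, MP_L = (3/4)·16·L^(-1/4)·27^(1/3) = 36·L^(-1/4).
Profit maximization for a price taker requires P·MP_L = w: 18·36·L^(-1/4) = 216.
So L^(-1/4) = 1/3, which gives L = 81.

L* = 81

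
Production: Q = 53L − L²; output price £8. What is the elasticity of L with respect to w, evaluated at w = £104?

From P·MP_L = w with MP_L = 53 − 2L, labor demand is L(w) = (53 − w/8)/2.
dL/dw = −1/(16) = -0.0625.
At w = 104, L = 20, so ε = (dL/dw)·(w/L) = (-0.0625)·(104/20) = -0.325.

ε = -0.325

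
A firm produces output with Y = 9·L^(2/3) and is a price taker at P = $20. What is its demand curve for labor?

MP_L = (2/3)·9·L^(-1/3) = 6·L^(-1/3).
Setting P·MP_L = w: 120·L^(-1/3) = w.
Solving for L: L^(-1/3) = w/120, so L = (120/w)^(3).

L(w) = 1728000/w³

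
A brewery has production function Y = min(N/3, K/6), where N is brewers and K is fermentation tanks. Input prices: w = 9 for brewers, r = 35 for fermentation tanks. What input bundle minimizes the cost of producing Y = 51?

With a fixed-proportions technology, the cost-minimizing bundle uses no slack in either input: N/3 = K/6 = Y.
So N = 3·51 = 153 and K = 6·51 = 306.

N* = 153, K* = 306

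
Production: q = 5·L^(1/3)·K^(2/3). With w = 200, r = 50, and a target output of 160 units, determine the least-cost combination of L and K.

Cost minimization requires the marginal rate of technical substitution to equal the input-price ratio: MP_L/MP_K = w/r.
Here MP_L/MP_K = (1/3)·(K/L)/(2/3) = 0.5·(K/L). Setting this equal to 200/50 = 4 gives K = 8L.
Substituting into q = 160: 5·L^(1/3)·(8L)^(2/3) = 160.
Solving, L = 8 and K = 64.

L* = 8, K* = 64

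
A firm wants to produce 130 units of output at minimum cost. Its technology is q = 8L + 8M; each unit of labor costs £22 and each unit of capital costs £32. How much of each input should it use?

The inputs are perfect substitutes, so the firm uses whichever has the lower cost per unit of output.
Cost per unit of output via L is w/8 = 2.75; via M it is r/8 = 4. L is cheaper.
Producing q = 130 with L alone: L = 16.25, M = 0.

L* = 16.25, M* = 0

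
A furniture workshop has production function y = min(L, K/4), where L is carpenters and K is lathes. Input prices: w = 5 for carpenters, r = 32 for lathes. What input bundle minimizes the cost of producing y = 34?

L* = 34, K* = 136

With a fixed-proportions technology, the cost-minimizing bundle uses no slack in either input: L = K/4 = y.
So L = 34 and K = 4·34 = 136.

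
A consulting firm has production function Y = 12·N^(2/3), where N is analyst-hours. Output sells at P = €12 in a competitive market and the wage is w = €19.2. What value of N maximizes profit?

MP_N = (2/3)·12·N^(-1/3) = 8·N^(-1/3).
Profit maximization for a price taker requires P·MP_N = w: 12·8·N^(-1/3) = 19.2.
So N^(-1/3) = 0.2, which gives N = 125.

N* = 125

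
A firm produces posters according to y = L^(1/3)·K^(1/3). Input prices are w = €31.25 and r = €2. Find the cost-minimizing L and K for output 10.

L* = 8, K* = 125

Cost minimization requires the marginal rate of technical substitution to equal the input-price ratio: MP_L/MP_K = w/r.
Here MP_L/MP_K = (1/3)·(K/L)/(1/3) = (K/L). Setting this equal to 31.25/2 = 15.625 gives K = 15.625L.
Substituting into y = 10: L^(1/3)·(15.625L)^(1/3) = 10.
Solving, L = 8 and K = 125.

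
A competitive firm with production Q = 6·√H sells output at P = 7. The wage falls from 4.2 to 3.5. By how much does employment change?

From P·MP_H = w with MP_H = 3·H^(-1/2), the labor demand is H(w) = (21/w)^(2).
At w = 4.2: H = 25. At w = 3.5: H = 36.
ΔH = 36 − 25 = 11.

ΔH = 11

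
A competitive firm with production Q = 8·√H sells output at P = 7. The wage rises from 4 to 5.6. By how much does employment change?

From P·MP_H = w with MP_H = 4·H^(-1/2), the labor demand is H(w) = (28/w)^(2).
At w = 4: H = 49. At w = 5.6: H = 25.
ΔH = 25 − 49 = -24.

ΔH = -24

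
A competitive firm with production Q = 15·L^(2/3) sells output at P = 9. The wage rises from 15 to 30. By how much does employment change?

ΔL = -189

From P·MP_L = w with MP_L = 10·L^(-1/3), the labor demand is L(w) = (90/w)^(3).
At w = 15: L = 216. At w = 30: L = 27.
ΔL = 27 − 216 = -189.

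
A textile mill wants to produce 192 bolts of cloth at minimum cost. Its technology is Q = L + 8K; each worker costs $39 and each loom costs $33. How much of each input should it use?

The inputs are perfect substitutes, so the firm uses whichever has the lower cost per unit of output.
Cost per unit of output via L is 39; via K it is 4.125. K is cheaper.
Producing Q = 192 with K alone: L = 0, K = 24.

L* = 0, K* = 24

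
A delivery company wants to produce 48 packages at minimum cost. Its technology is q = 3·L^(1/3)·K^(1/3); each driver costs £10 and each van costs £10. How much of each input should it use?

L* = 64, K* = 64

Cost minimization requires the marginal rate of technical substitution to equal the input-price ratio: MP_L/MP_K = w/r.
Here MP_L/MP_K = (1/3)·(K/L)/(1/3) = (K/L). Setting this equal to 10/10 = 1 gives K = L.
Substituting into q = 48: 3·L^(1/3)·(L)^(1/3) = 48.
Solving, L = 64 and K = 64.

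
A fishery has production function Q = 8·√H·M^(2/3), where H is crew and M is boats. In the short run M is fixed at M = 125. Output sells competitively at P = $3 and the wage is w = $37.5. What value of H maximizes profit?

H* = 64

With M = 125, MP_H = (1/2)·8·H^(-1/2)·125^(2/3) = 100·H^(-1/2).
Profit maximization for a price taker requires P·MP_H = w: 3·100·H^(-1/2) = 37.5.
So H^(-1/2) = 0.125, which gives H = 64.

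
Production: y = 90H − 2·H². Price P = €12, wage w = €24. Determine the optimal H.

H* = 22

The marginal product of H is MP_H = 90 − 4H.
A price-taking firm hires until the value of the marginal product equals the wage: P·MP_H = w, so 12·(90 − 4H) = 24.
Then 90 − 4H = 2, giving H = 22.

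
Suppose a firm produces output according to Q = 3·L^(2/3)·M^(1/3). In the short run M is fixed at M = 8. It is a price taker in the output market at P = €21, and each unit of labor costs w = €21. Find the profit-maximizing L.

L* = 64

With M = 8, MP_L = (2/3)·3·L^(-1/3)·8^(1/3) = 4·L^(-1/3).
Profit maximization for a price taker requires P·MP_L = w: 21·4·L^(-1/3) = 21.
So L^(-1/3) = 0.25, which gives L = 64.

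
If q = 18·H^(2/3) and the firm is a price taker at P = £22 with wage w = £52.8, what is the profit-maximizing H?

H* = 125

MP_H = (2/3)·18·H^(-1/3) = 12·H^(-1/3).
Profit maximization for a price taker requires P·MP_H = w: 22·12·H^(-1/3) = 52.8.
So H^(-1/3) = 0.2, which gives H = 125.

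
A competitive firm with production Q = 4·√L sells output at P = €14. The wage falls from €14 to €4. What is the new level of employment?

L* = 49

From P·MP_L = w with MP_L = 2·L^(-1/2), the labor demand is L(w) = (28/w)^(2).
At w = 14: L = 4. At w = 4: L = 49.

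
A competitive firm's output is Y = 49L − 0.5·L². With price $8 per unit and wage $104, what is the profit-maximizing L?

L* = 36

The marginal product of L is MP_L = 49 − L.
A price-taking firm hires until the value of the marginal product equals the wage: P·MP_L = w, so 8·(49 − L) = 104.
Then 49 − L = 13, giving L = 36.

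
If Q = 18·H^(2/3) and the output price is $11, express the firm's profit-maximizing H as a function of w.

MP_H = (2/3)·18·H^(-1/3) = 12·H^(-1/3).
Setting P·MP_H = w: 132·H^(-1/3) = w.
Solving for H: H^(-1/3) = w/132, so H = (132/w)^(3).

H(w) = 2299968/w³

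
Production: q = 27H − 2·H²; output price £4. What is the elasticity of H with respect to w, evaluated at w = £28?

From P·MP_H = w with MP_H = 27 − 4H, labor demand is H(w) = (27 − w/4)/4.
dH/dw = −1/(16) = -0.0625.
At w = 28, H = 5, so ε = (dH/dw)·(w/H) = (-0.0625)·(28/5) = -0.35.

ε = -0.35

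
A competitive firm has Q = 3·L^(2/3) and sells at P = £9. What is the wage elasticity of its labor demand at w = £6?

MP_L = (2/3)·3·L^(-1/3), so P·MP_L = w gives 18·L^(-1/3) = w.
Solving, L(w) = (18/w)^(3). This is a constant-elasticity form: L ∝ w^(−3), so ε = −3.

ε = -3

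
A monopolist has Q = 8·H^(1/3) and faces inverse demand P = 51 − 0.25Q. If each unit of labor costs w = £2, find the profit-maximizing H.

Marginal revenue from the inverse demand is MR = 51 − 0.5Q.
The marginal product is MP_H = (8/3)·H^(-2/3).
A monopolist hires until marginal revenue product equals the wage: MR·MP_H = w.
At H, Q = 8·H^(1/3). Substituting and solving: (51 − 4·H^(1/3))·(8/3)·H^(-2/3) = 2 gives H = 216.

H* = 216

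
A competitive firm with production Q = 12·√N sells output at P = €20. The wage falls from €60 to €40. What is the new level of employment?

N* = 9

From P·MP_N = w with MP_N = 6·N^(-1/2), the labor demand is N(w) = (120/w)^(2).
At w = 60: N = 4. At w = 40: N = 9.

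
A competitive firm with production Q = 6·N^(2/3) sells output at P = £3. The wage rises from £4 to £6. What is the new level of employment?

N* = 8

From P·MP_N = w with MP_N = 4·N^(-1/3), the labor demand is N(w) = (12/w)^(3).
At w = 4: N = 27. At w = 6: N = 8.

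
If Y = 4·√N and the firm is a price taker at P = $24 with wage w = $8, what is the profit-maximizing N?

MP_N = (1/2)·4·N^(-1/2) = 2·N^(-1/2).
Profit maximization for a price taker requires P·MP_N = w: 24·2·N^(-1/2) = 8.
So N^(-1/2) = 1/6, which gives N = 36.

N* = 36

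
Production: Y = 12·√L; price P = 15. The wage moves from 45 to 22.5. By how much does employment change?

ΔL = 12

From P·MP_L = w with MP_L = 6·L^(-1/2), the labor demand is L(w) = (90/w)^(2).
At w = 45: L = 4. At w = 22.5: L = 16.
ΔL = 16 − 4 = 12.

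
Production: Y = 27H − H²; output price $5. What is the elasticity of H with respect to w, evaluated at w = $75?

From P·MP_H = w with MP_H = 27 − 2H, labor demand is H(w) = (27 − w/5)/2.
dH/dw = −1/(10) = -0.1.
At w = 75, H = 6, so ε = (dH/dw)·(w/H) = (-0.1)·(75/6) = -1.25.

ε = -1.25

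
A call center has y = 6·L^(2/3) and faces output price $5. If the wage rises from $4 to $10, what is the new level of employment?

From P·MP_L = w with MP_L = 4·L^(-1/3), the labor demand is L(w) = (20/w)^(3).
At w = 4: L = 125. At w = 10: L = 8.

L* = 8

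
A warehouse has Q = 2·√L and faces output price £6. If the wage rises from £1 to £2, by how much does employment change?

From P·MP_L = w with MP_L = L^(-1/2), the labor demand is L(w) = (6/w)^(2).
At w = 1: L = 36. At w = 2: L = 9.
ΔL = 9 − 36 = -27.

ΔL = -27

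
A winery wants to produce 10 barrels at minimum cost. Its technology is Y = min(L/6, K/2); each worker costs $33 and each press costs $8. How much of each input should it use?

L* = 60, K* = 20

With a fixed-proportions technology, the cost-minimizing bundle uses no slack in either input: L/6 = K/2 = Y.
So L = 6·10 = 60 and K = 2·10 = 20.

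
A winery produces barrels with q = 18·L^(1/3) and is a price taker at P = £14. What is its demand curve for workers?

L(w) = (84/w)^(3/2)

MP_L = (1/3)·18·L^(-2/3) = 6·L^(-2/3).
Setting P·MP_L = w: 84·L^(-2/3) = w.
Solving for L: L^(-2/3) = w/84, so L = (84/w)^(3/2).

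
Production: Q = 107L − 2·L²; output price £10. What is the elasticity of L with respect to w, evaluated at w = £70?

From P·MP_L = w with MP_L = 107 − 4L, labor demand is L(w) = (107 − w/10)/4.
dL/dw = −1/(40) = -0.025.
At w = 70, L = 25, so ε = (dL/dw)·(w/L) = (-0.025)·(70/25) = -0.07.

ε = -0.07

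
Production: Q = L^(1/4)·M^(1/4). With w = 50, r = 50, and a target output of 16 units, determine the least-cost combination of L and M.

Cost minimization requires the marginal rate of technical substitution to equal the input-price ratio: MP_L/MP_M = w/r.
Here MP_L/MP_M = (1/4)·(M/L)/(1/4) = (M/L). Setting this equal to 50/50 = 1 gives M = L.
Substituting into Q = 16: L^(1/4)·(L)^(1/4) = 16.
Solving, L = 256 and M = 256.

L* = 256, M* = 256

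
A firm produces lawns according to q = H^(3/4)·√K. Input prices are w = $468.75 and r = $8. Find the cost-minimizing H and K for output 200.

Cost minimization requires the marginal rate of technical substitution to equal the input-price ratio: MP_H/MP_K = w/r.
Here MP_H/MP_K = (3/4)·(K/H)/(1/2) = 1.5·(K/H). Setting this equal to 468.75/8 = 58.59375 gives K = 39.0625H.
Substituting into q = 200: H^(3/4)·(39.0625H)^(1/2) = 200.
Solving, H = 16 and K = 625.

H* = 16, K* = 625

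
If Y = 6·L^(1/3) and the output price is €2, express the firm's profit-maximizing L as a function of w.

MP_L = (1/3)·6·L^(-2/3) = 2·L^(-2/3).
Setting P·MP_L = w: 4·L^(-2/3) = w.
Solving for L: L^(-2/3) = w/4, so L = (4/w)^(3/2).

L(w) = (4/w)^(3/2)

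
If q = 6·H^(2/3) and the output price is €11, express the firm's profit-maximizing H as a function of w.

MP_H = (2/3)·6·H^(-1/3) = 4·H^(-1/3).
Setting P·MP_H = w: 44·H^(-1/3) = w.
Solving for H: H^(-1/3) = w/44, so H = (44/w)^(3).

H(w) = 85184/w³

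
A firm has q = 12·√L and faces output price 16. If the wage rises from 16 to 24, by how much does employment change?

ΔL = -20

From P·MP_L = w with MP_L = 6·L^(-1/2), the labor demand is L(w) = (96/w)^(2).
At w = 16: L = 36. At w = 24: L = 16.
ΔL = 16 − 36 = -20.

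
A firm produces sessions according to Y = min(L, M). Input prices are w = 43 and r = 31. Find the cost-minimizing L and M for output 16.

With a fixed-proportions technology, the cost-minimizing bundle uses no slack in either input: L = M = Y.
So L = 16 and M = 16.

L* = 16, M* = 16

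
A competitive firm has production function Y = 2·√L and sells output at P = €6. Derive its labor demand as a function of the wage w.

L(w) = 36/w²

MP_L = (1/2)·2·L^(-1/2) = L^(-1/2).
Setting P·MP_L = w: 6·L^(-1/2) = w.
Solving for L: L^(-1/2) = w/6, so L = (6/w)^(2).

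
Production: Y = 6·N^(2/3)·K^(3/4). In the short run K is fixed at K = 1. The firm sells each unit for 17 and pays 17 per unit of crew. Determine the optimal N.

With K = 1, MP_N = (2/3)·6·N^(-1/3)·1^(3/4) = 4·N^(-1/3).
Profit maximization for a price taker requires P·MP_N = w: 17·4·N^(-1/3) = 17.
So N^(-1/3) = 0.25, which gives N = 64.

N* = 64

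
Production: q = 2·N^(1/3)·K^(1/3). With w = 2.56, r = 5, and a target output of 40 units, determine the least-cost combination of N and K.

N* = 125, K* = 64

Cost minimization requires the marginal rate of technical substitution to equal the input-price ratio: MP_N/MP_K = w/r.
Here MP_N/MP_K = (1/3)·(K/N)/(1/3) = (K/N). Setting this equal to 2.56/5 = 0.512 gives K = 0.512N.
Substituting into q = 40: 2·N^(1/3)·(0.512N)^(1/3) = 40.
Solving, N = 125 and K = 64.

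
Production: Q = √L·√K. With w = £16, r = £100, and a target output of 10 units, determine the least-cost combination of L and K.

Cost minimization requires the marginal rate of technical substitution to equal the input-price ratio: MP_L/MP_K = w/r.
Here MP_L/MP_K = (1/2)·(K/L)/(1/2) = (K/L). Setting this equal to 16/100 = 0.16 gives K = 0.16L.
Substituting into Q = 10: L^(1/2)·(0.16L)^(1/2) = 10.
Solving, L = 25 and K = 4.

L* = 25, K* = 4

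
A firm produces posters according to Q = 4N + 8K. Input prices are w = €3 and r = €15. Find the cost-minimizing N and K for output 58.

The inputs are perfect substitutes, so the firm uses whichever has the lower cost per unit of output.
Cost per unit of output via N is w/4 = 0.75; via K it is r/8 = 1.875. N is cheaper.
Producing Q = 58 with N alone: N = 14.5, K = 0.

N* = 14.5, K* = 0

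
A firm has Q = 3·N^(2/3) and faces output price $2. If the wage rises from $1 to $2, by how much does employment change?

ΔN = -56

From P·MP_N = w with MP_N = 2·N^(-1/3), the labor demand is N(w) = (4/w)^(3).
At w = 1: N = 64. At w = 2: N = 8.
ΔN = 8 − 64 = -56.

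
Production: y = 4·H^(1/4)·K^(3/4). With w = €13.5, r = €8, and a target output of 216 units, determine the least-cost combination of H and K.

H* = 16, K* = 81

Cost minimization requires the marginal rate of technical substitution to equal the input-price ratio: MP_H/MP_K = w/r.
Here MP_H/MP_K = (1/4)·(K/H)/(3/4) = (1/3)·(K/H). Setting this equal to 13.5/8 = 1.6875 gives K = 5.0625H.
Substituting into y = 216: 4·H^(1/4)·(5.0625H)^(3/4) = 216.
Solving, H = 16 and K = 81.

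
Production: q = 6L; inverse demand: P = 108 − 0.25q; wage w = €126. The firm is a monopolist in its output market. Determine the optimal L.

Marginal revenue from the inverse demand is MR = 108 − 0.5q.
The marginal product is MP_L = 6.
A monopolist hires until marginal revenue product equals the wage: MR·MP_L = w.
(108 − 3L)·6 = 126, so L = 29.

L* = 29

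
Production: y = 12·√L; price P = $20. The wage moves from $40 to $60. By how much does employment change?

From P·MP_L = w with MP_L = 6·L^(-1/2), the labor demand is L(w) = (120/w)^(2).
At w = 40: L = 9. At w = 60: L = 4.
ΔL = 4 − 9 = -5.

ΔL = -5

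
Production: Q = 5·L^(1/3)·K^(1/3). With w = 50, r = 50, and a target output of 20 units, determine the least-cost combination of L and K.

Cost minimization requires the marginal rate of technical substitution to equal the input-price ratio: MP_L/MP_K = w/r.
Here MP_L/MP_K = (1/3)·(K/L)/(1/3) = (K/L). Setting this equal to 50/50 = 1 gives K = L.
Substituting into Q = 20: 5·L^(1/3)·(L)^(1/3) = 20.
Solving, L = 8 and K = 8.

L* = 8, K* = 8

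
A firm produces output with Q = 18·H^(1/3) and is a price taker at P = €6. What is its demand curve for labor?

H(w) = (36/w)^(3/2)

MP_H = (1/3)·18·H^(-2/3) = 6·H^(-2/3).
Setting P·MP_H = w: 36·H^(-2/3) = w.
Solving for H: H^(-2/3) = w/36, so H = (36/w)^(3/2).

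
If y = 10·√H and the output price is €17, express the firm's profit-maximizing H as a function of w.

H(w) = 7225/w²

MP_H = (1/2)·10·H^(-1/2) = 5·H^(-1/2).
Setting P·MP_H = w: 85·H^(-1/2) = w.
Solving for H: H^(-1/2) = w/85, so H = (85/w)^(2).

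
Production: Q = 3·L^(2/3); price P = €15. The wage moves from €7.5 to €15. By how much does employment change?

ΔL = -56

From P·MP_L = w with MP_L = 2·L^(-1/3), the labor demand is L(w) = (30/w)^(3).
At w = 7.5: L = 64. At w = 15: L = 8.
ΔL = 8 − 64 = -56.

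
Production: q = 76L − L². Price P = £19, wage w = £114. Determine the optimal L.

L* = 35

The marginal product of L is MP_L = 76 − 2L.
A price-taking firm hires until the value of the marginal product equals the wage: P·MP_L = w, so 19·(76 − 2L) = 114.
Then 76 − 2L = 6, giving L = 35.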